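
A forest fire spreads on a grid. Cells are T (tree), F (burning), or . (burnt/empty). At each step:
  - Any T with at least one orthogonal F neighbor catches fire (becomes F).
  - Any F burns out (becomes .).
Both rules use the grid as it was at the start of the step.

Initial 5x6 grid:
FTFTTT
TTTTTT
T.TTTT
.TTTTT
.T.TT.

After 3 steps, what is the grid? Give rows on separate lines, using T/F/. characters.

Step 1: 4 trees catch fire, 2 burn out
  .F.FTT
  FTFTTT
  T.TTTT
  .TTTTT
  .T.TT.
Step 2: 5 trees catch fire, 4 burn out
  ....FT
  .F.FTT
  F.FTTT
  .TTTTT
  .T.TT.
Step 3: 4 trees catch fire, 5 burn out
  .....F
  ....FT
  ...FTT
  .TFTTT
  .T.TT.

.....F
....FT
...FTT
.TFTTT
.T.TT.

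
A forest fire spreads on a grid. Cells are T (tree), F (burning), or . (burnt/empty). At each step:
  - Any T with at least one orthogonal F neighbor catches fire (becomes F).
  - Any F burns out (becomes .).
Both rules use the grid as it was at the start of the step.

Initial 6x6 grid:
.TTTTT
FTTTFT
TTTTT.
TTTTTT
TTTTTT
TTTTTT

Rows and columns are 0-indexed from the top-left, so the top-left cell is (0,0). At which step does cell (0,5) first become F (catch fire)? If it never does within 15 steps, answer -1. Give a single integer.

Step 1: cell (0,5)='T' (+6 fires, +2 burnt)
Step 2: cell (0,5)='F' (+8 fires, +6 burnt)
  -> target ignites at step 2
Step 3: cell (0,5)='.' (+7 fires, +8 burnt)
Step 4: cell (0,5)='.' (+6 fires, +7 burnt)
Step 5: cell (0,5)='.' (+4 fires, +6 burnt)
Step 6: cell (0,5)='.' (+1 fires, +4 burnt)
Step 7: cell (0,5)='.' (+0 fires, +1 burnt)
  fire out at step 7

2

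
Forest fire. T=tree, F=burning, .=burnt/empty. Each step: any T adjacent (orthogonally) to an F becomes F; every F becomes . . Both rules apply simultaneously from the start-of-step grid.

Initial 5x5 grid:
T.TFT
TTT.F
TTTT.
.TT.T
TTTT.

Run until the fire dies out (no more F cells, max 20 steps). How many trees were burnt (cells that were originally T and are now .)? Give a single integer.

Step 1: +2 fires, +2 burnt (F count now 2)
Step 2: +1 fires, +2 burnt (F count now 1)
Step 3: +2 fires, +1 burnt (F count now 2)
Step 4: +4 fires, +2 burnt (F count now 4)
Step 5: +4 fires, +4 burnt (F count now 4)
Step 6: +2 fires, +4 burnt (F count now 2)
Step 7: +1 fires, +2 burnt (F count now 1)
Step 8: +0 fires, +1 burnt (F count now 0)
Fire out after step 8
Initially T: 17, now '.': 24
Total burnt (originally-T cells now '.'): 16

Answer: 16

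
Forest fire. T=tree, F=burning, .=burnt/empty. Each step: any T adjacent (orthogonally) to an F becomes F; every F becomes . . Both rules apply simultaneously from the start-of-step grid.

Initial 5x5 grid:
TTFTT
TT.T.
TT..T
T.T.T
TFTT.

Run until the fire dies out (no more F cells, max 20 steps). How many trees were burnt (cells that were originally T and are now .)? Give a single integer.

Answer: 14

Derivation:
Step 1: +4 fires, +2 burnt (F count now 4)
Step 2: +7 fires, +4 burnt (F count now 7)
Step 3: +3 fires, +7 burnt (F count now 3)
Step 4: +0 fires, +3 burnt (F count now 0)
Fire out after step 4
Initially T: 16, now '.': 23
Total burnt (originally-T cells now '.'): 14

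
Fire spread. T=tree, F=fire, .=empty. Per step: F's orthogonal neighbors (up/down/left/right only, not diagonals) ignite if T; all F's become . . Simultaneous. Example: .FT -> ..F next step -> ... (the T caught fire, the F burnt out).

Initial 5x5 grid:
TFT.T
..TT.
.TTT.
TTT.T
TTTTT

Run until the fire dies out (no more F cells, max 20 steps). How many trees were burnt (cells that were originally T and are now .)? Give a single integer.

Answer: 16

Derivation:
Step 1: +2 fires, +1 burnt (F count now 2)
Step 2: +1 fires, +2 burnt (F count now 1)
Step 3: +2 fires, +1 burnt (F count now 2)
Step 4: +3 fires, +2 burnt (F count now 3)
Step 5: +2 fires, +3 burnt (F count now 2)
Step 6: +3 fires, +2 burnt (F count now 3)
Step 7: +2 fires, +3 burnt (F count now 2)
Step 8: +1 fires, +2 burnt (F count now 1)
Step 9: +0 fires, +1 burnt (F count now 0)
Fire out after step 9
Initially T: 17, now '.': 24
Total burnt (originally-T cells now '.'): 16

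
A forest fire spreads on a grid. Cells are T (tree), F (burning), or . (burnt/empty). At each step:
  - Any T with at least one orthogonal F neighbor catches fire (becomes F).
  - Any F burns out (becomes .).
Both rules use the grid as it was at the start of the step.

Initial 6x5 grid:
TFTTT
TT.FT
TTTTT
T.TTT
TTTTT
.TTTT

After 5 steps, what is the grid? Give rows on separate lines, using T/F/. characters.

Step 1: 6 trees catch fire, 2 burn out
  F.FFT
  TF..F
  TTTFT
  T.TTT
  TTTTT
  .TTTT
Step 2: 6 trees catch fire, 6 burn out
  ....F
  F....
  TFF.F
  T.TFT
  TTTTT
  .TTTT
Step 3: 4 trees catch fire, 6 burn out
  .....
  .....
  F....
  T.F.F
  TTTFT
  .TTTT
Step 4: 4 trees catch fire, 4 burn out
  .....
  .....
  .....
  F....
  TTF.F
  .TTFT
Step 5: 4 trees catch fire, 4 burn out
  .....
  .....
  .....
  .....
  FF...
  .TF.F

.....
.....
.....
.....
FF...
.TF.F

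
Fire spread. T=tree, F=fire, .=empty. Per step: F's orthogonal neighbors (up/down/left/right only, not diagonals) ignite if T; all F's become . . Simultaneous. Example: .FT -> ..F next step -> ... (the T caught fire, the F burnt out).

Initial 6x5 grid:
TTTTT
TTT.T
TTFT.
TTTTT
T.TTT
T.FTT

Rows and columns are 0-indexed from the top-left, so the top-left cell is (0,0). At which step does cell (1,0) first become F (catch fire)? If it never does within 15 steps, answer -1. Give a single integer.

Step 1: cell (1,0)='T' (+6 fires, +2 burnt)
Step 2: cell (1,0)='T' (+7 fires, +6 burnt)
Step 3: cell (1,0)='F' (+6 fires, +7 burnt)
  -> target ignites at step 3
Step 4: cell (1,0)='.' (+3 fires, +6 burnt)
Step 5: cell (1,0)='.' (+2 fires, +3 burnt)
Step 6: cell (1,0)='.' (+0 fires, +2 burnt)
  fire out at step 6

3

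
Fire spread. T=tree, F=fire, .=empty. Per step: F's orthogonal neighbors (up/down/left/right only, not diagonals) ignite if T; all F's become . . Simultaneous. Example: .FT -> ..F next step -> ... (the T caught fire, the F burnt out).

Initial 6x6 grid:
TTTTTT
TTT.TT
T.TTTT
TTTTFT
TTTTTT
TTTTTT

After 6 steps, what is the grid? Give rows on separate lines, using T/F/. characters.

Step 1: 4 trees catch fire, 1 burn out
  TTTTTT
  TTT.TT
  T.TTFT
  TTTF.F
  TTTTFT
  TTTTTT
Step 2: 7 trees catch fire, 4 burn out
  TTTTTT
  TTT.FT
  T.TF.F
  TTF...
  TTTF.F
  TTTTFT
Step 3: 7 trees catch fire, 7 burn out
  TTTTFT
  TTT..F
  T.F...
  TF....
  TTF...
  TTTF.F
Step 4: 6 trees catch fire, 7 burn out
  TTTF.F
  TTF...
  T.....
  F.....
  TF....
  TTF...
Step 5: 5 trees catch fire, 6 burn out
  TTF...
  TF....
  F.....
  ......
  F.....
  TF....
Step 6: 3 trees catch fire, 5 burn out
  TF....
  F.....
  ......
  ......
  ......
  F.....

TF....
F.....
......
......
......
F.....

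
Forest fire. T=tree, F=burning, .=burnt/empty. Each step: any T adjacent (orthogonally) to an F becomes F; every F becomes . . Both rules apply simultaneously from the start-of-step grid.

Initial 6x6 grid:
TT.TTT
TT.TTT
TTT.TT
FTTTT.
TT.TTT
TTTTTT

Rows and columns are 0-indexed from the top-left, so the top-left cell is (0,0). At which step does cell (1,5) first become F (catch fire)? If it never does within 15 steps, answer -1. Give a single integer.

Step 1: cell (1,5)='T' (+3 fires, +1 burnt)
Step 2: cell (1,5)='T' (+5 fires, +3 burnt)
Step 3: cell (1,5)='T' (+5 fires, +5 burnt)
Step 4: cell (1,5)='T' (+4 fires, +5 burnt)
Step 5: cell (1,5)='T' (+3 fires, +4 burnt)
Step 6: cell (1,5)='T' (+4 fires, +3 burnt)
Step 7: cell (1,5)='F' (+4 fires, +4 burnt)
  -> target ignites at step 7
Step 8: cell (1,5)='.' (+2 fires, +4 burnt)
Step 9: cell (1,5)='.' (+0 fires, +2 burnt)
  fire out at step 9

7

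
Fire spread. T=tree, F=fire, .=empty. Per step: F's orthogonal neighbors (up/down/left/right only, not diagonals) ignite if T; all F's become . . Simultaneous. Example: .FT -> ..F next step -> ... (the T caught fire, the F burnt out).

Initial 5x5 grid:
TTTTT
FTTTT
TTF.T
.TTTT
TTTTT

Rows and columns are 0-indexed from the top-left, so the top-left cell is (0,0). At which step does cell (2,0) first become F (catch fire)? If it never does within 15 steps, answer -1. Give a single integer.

Step 1: cell (2,0)='F' (+6 fires, +2 burnt)
  -> target ignites at step 1
Step 2: cell (2,0)='.' (+6 fires, +6 burnt)
Step 3: cell (2,0)='.' (+5 fires, +6 burnt)
Step 4: cell (2,0)='.' (+4 fires, +5 burnt)
Step 5: cell (2,0)='.' (+0 fires, +4 burnt)
  fire out at step 5

1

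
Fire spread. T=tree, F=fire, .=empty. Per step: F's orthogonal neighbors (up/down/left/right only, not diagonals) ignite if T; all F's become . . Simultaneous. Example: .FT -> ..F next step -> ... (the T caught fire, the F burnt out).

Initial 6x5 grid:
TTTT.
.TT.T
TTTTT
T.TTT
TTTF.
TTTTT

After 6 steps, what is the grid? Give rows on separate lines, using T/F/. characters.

Step 1: 3 trees catch fire, 1 burn out
  TTTT.
  .TT.T
  TTTTT
  T.TFT
  TTF..
  TTTFT
Step 2: 6 trees catch fire, 3 burn out
  TTTT.
  .TT.T
  TTTFT
  T.F.F
  TF...
  TTF.F
Step 3: 4 trees catch fire, 6 burn out
  TTTT.
  .TT.T
  TTF.F
  T....
  F....
  TF...
Step 4: 5 trees catch fire, 4 burn out
  TTTT.
  .TF.F
  TF...
  F....
  .....
  F....
Step 5: 3 trees catch fire, 5 burn out
  TTFT.
  .F...
  F....
  .....
  .....
  .....
Step 6: 2 trees catch fire, 3 burn out
  TF.F.
  .....
  .....
  .....
  .....
  .....

TF.F.
.....
.....
.....
.....
.....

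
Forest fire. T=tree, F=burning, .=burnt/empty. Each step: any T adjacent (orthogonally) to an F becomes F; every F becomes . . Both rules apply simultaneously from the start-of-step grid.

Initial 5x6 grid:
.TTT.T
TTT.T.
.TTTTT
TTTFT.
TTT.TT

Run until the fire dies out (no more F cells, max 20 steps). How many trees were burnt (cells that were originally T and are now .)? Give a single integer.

Step 1: +3 fires, +1 burnt (F count now 3)
Step 2: +5 fires, +3 burnt (F count now 5)
Step 3: +7 fires, +5 burnt (F count now 7)
Step 4: +3 fires, +7 burnt (F count now 3)
Step 5: +3 fires, +3 burnt (F count now 3)
Step 6: +0 fires, +3 burnt (F count now 0)
Fire out after step 6
Initially T: 22, now '.': 29
Total burnt (originally-T cells now '.'): 21

Answer: 21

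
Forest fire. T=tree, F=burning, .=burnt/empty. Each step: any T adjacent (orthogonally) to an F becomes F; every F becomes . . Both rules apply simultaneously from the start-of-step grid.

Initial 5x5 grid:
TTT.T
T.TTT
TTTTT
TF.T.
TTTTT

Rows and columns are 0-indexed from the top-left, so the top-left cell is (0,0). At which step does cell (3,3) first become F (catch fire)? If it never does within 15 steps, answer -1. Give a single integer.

Step 1: cell (3,3)='T' (+3 fires, +1 burnt)
Step 2: cell (3,3)='T' (+4 fires, +3 burnt)
Step 3: cell (3,3)='T' (+4 fires, +4 burnt)
Step 4: cell (3,3)='F' (+6 fires, +4 burnt)
  -> target ignites at step 4
Step 5: cell (3,3)='.' (+2 fires, +6 burnt)
Step 6: cell (3,3)='.' (+1 fires, +2 burnt)
Step 7: cell (3,3)='.' (+0 fires, +1 burnt)
  fire out at step 7

4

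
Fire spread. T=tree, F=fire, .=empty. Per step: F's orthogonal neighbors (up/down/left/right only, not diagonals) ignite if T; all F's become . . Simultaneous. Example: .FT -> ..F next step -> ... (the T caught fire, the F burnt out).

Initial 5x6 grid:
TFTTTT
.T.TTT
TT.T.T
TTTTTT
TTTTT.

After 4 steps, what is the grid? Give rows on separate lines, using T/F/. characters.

Step 1: 3 trees catch fire, 1 burn out
  F.FTTT
  .F.TTT
  TT.T.T
  TTTTTT
  TTTTT.
Step 2: 2 trees catch fire, 3 burn out
  ...FTT
  ...TTT
  TF.T.T
  TTTTTT
  TTTTT.
Step 3: 4 trees catch fire, 2 burn out
  ....FT
  ...FTT
  F..T.T
  TFTTTT
  TTTTT.
Step 4: 6 trees catch fire, 4 burn out
  .....F
  ....FT
  ...F.T
  F.FTTT
  TFTTT.

.....F
....FT
...F.T
F.FTTT
TFTTT.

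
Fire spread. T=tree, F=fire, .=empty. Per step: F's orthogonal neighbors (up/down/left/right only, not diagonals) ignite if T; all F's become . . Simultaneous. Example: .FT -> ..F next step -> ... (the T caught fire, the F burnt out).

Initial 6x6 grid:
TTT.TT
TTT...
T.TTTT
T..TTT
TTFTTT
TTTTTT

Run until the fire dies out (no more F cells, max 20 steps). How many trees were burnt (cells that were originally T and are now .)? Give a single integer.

Step 1: +3 fires, +1 burnt (F count now 3)
Step 2: +5 fires, +3 burnt (F count now 5)
Step 3: +6 fires, +5 burnt (F count now 6)
Step 4: +5 fires, +6 burnt (F count now 5)
Step 5: +3 fires, +5 burnt (F count now 3)
Step 6: +3 fires, +3 burnt (F count now 3)
Step 7: +1 fires, +3 burnt (F count now 1)
Step 8: +0 fires, +1 burnt (F count now 0)
Fire out after step 8
Initially T: 28, now '.': 34
Total burnt (originally-T cells now '.'): 26

Answer: 26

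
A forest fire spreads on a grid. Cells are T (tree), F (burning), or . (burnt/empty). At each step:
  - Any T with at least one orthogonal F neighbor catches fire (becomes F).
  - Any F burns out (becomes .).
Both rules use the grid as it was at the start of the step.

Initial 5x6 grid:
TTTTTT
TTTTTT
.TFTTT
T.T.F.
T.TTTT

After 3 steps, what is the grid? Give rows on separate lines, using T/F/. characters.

Step 1: 6 trees catch fire, 2 burn out
  TTTTTT
  TTFTTT
  .F.FFT
  T.F...
  T.TTFT
Step 2: 8 trees catch fire, 6 burn out
  TTFTTT
  TF.FFT
  .....F
  T.....
  T.FF.F
Step 3: 5 trees catch fire, 8 burn out
  TF.FFT
  F....F
  ......
  T.....
  T.....

TF.FFT
F....F
......
T.....
T.....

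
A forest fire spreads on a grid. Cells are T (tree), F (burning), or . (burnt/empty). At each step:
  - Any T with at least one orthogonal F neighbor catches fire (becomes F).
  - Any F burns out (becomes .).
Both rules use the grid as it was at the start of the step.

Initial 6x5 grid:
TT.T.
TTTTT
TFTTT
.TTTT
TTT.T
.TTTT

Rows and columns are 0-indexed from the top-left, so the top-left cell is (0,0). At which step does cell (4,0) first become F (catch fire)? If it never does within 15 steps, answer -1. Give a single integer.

Step 1: cell (4,0)='T' (+4 fires, +1 burnt)
Step 2: cell (4,0)='T' (+6 fires, +4 burnt)
Step 3: cell (4,0)='F' (+7 fires, +6 burnt)
  -> target ignites at step 3
Step 4: cell (4,0)='.' (+4 fires, +7 burnt)
Step 5: cell (4,0)='.' (+2 fires, +4 burnt)
Step 6: cell (4,0)='.' (+1 fires, +2 burnt)
Step 7: cell (4,0)='.' (+0 fires, +1 burnt)
  fire out at step 7

3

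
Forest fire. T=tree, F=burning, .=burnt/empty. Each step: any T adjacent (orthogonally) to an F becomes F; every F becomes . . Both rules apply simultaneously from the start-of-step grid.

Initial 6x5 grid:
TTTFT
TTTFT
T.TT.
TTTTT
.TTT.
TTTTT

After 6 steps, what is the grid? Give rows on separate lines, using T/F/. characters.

Step 1: 5 trees catch fire, 2 burn out
  TTF.F
  TTF.F
  T.TF.
  TTTTT
  .TTT.
  TTTTT
Step 2: 4 trees catch fire, 5 burn out
  TF...
  TF...
  T.F..
  TTTFT
  .TTT.
  TTTTT
Step 3: 5 trees catch fire, 4 burn out
  F....
  F....
  T....
  TTF.F
  .TTF.
  TTTTT
Step 4: 4 trees catch fire, 5 burn out
  .....
  .....
  F....
  TF...
  .TF..
  TTTFT
Step 5: 4 trees catch fire, 4 burn out
  .....
  .....
  .....
  F....
  .F...
  TTF.F
Step 6: 1 trees catch fire, 4 burn out
  .....
  .....
  .....
  .....
  .....
  TF...

.....
.....
.....
.....
.....
TF...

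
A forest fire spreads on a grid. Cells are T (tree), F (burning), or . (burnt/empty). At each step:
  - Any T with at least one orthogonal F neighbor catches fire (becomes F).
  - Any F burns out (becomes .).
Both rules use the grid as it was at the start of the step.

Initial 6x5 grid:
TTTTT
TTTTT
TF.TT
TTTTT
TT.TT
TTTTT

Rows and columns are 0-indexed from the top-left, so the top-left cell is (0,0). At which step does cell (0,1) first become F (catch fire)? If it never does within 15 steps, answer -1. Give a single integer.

Step 1: cell (0,1)='T' (+3 fires, +1 burnt)
Step 2: cell (0,1)='F' (+6 fires, +3 burnt)
  -> target ignites at step 2
Step 3: cell (0,1)='.' (+6 fires, +6 burnt)
Step 4: cell (0,1)='.' (+7 fires, +6 burnt)
Step 5: cell (0,1)='.' (+4 fires, +7 burnt)
Step 6: cell (0,1)='.' (+1 fires, +4 burnt)
Step 7: cell (0,1)='.' (+0 fires, +1 burnt)
  fire out at step 7

2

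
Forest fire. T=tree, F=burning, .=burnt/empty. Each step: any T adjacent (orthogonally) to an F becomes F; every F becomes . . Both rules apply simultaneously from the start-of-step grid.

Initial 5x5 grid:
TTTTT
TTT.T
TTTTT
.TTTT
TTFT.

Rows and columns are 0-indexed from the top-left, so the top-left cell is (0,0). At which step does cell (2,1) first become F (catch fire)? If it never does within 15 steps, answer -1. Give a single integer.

Step 1: cell (2,1)='T' (+3 fires, +1 burnt)
Step 2: cell (2,1)='T' (+4 fires, +3 burnt)
Step 3: cell (2,1)='F' (+4 fires, +4 burnt)
  -> target ignites at step 3
Step 4: cell (2,1)='.' (+4 fires, +4 burnt)
Step 5: cell (2,1)='.' (+4 fires, +4 burnt)
Step 6: cell (2,1)='.' (+2 fires, +4 burnt)
Step 7: cell (2,1)='.' (+0 fires, +2 burnt)
  fire out at step 7

3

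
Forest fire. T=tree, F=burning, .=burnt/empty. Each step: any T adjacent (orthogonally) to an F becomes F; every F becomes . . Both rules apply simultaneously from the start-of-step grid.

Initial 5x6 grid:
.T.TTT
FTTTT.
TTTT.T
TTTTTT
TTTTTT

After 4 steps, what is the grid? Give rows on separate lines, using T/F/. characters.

Step 1: 2 trees catch fire, 1 burn out
  .T.TTT
  .FTTT.
  FTTT.T
  TTTTTT
  TTTTTT
Step 2: 4 trees catch fire, 2 burn out
  .F.TTT
  ..FTT.
  .FTT.T
  FTTTTT
  TTTTTT
Step 3: 4 trees catch fire, 4 burn out
  ...TTT
  ...FT.
  ..FT.T
  .FTTTT
  FTTTTT
Step 4: 5 trees catch fire, 4 burn out
  ...FTT
  ....F.
  ...F.T
  ..FTTT
  .FTTTT

...FTT
....F.
...F.T
..FTTT
.FTTTT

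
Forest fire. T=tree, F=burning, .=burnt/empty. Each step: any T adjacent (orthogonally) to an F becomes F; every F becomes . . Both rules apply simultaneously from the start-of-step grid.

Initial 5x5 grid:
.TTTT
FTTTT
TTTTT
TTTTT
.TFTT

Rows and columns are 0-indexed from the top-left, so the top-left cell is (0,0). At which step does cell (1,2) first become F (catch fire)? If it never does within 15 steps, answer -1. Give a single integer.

Step 1: cell (1,2)='T' (+5 fires, +2 burnt)
Step 2: cell (1,2)='F' (+8 fires, +5 burnt)
  -> target ignites at step 2
Step 3: cell (1,2)='.' (+4 fires, +8 burnt)
Step 4: cell (1,2)='.' (+3 fires, +4 burnt)
Step 5: cell (1,2)='.' (+1 fires, +3 burnt)
Step 6: cell (1,2)='.' (+0 fires, +1 burnt)
  fire out at step 6

2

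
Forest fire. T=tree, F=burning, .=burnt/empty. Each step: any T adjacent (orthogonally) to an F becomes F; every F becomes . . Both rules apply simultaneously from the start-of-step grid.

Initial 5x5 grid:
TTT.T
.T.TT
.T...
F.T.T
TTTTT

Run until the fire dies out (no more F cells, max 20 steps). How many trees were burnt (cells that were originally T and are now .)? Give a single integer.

Step 1: +1 fires, +1 burnt (F count now 1)
Step 2: +1 fires, +1 burnt (F count now 1)
Step 3: +1 fires, +1 burnt (F count now 1)
Step 4: +2 fires, +1 burnt (F count now 2)
Step 5: +1 fires, +2 burnt (F count now 1)
Step 6: +1 fires, +1 burnt (F count now 1)
Step 7: +0 fires, +1 burnt (F count now 0)
Fire out after step 7
Initially T: 15, now '.': 17
Total burnt (originally-T cells now '.'): 7

Answer: 7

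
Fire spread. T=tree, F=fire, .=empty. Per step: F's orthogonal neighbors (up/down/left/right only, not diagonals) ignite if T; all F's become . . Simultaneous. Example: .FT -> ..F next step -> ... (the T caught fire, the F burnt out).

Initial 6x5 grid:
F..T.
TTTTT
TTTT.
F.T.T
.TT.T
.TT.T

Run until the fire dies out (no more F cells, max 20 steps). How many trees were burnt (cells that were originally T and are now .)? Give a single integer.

Answer: 15

Derivation:
Step 1: +2 fires, +2 burnt (F count now 2)
Step 2: +2 fires, +2 burnt (F count now 2)
Step 3: +2 fires, +2 burnt (F count now 2)
Step 4: +3 fires, +2 burnt (F count now 3)
Step 5: +3 fires, +3 burnt (F count now 3)
Step 6: +2 fires, +3 burnt (F count now 2)
Step 7: +1 fires, +2 burnt (F count now 1)
Step 8: +0 fires, +1 burnt (F count now 0)
Fire out after step 8
Initially T: 18, now '.': 27
Total burnt (originally-T cells now '.'): 15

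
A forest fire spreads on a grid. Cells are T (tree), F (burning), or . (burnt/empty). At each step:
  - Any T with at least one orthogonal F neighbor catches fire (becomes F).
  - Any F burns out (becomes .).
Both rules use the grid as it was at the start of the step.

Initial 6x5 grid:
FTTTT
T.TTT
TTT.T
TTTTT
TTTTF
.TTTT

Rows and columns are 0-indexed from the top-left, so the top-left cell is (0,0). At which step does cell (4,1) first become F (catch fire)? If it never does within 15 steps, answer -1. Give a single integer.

Step 1: cell (4,1)='T' (+5 fires, +2 burnt)
Step 2: cell (4,1)='T' (+6 fires, +5 burnt)
Step 3: cell (4,1)='F' (+8 fires, +6 burnt)
  -> target ignites at step 3
Step 4: cell (4,1)='.' (+6 fires, +8 burnt)
Step 5: cell (4,1)='.' (+0 fires, +6 burnt)
  fire out at step 5

3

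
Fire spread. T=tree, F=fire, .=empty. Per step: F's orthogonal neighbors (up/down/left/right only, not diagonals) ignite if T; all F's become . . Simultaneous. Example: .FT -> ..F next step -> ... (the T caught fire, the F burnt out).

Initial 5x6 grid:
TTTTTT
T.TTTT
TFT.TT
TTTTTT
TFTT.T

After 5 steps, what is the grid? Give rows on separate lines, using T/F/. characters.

Step 1: 5 trees catch fire, 2 burn out
  TTTTTT
  T.TTTT
  F.F.TT
  TFTTTT
  F.FT.T
Step 2: 5 trees catch fire, 5 burn out
  TTTTTT
  F.FTTT
  ....TT
  F.FTTT
  ...F.T
Step 3: 4 trees catch fire, 5 burn out
  FTFTTT
  ...FTT
  ....TT
  ...FTT
  .....T
Step 4: 4 trees catch fire, 4 burn out
  .F.FTT
  ....FT
  ....TT
  ....FT
  .....T
Step 5: 4 trees catch fire, 4 burn out
  ....FT
  .....F
  ....FT
  .....F
  .....T

....FT
.....F
....FT
.....F
.....T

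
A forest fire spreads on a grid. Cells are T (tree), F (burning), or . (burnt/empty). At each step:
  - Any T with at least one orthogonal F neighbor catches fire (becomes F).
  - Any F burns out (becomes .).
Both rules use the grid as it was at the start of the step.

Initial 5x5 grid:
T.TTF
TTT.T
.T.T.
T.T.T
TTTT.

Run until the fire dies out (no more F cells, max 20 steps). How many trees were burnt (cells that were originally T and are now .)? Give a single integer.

Step 1: +2 fires, +1 burnt (F count now 2)
Step 2: +1 fires, +2 burnt (F count now 1)
Step 3: +1 fires, +1 burnt (F count now 1)
Step 4: +1 fires, +1 burnt (F count now 1)
Step 5: +2 fires, +1 burnt (F count now 2)
Step 6: +1 fires, +2 burnt (F count now 1)
Step 7: +0 fires, +1 burnt (F count now 0)
Fire out after step 7
Initially T: 16, now '.': 17
Total burnt (originally-T cells now '.'): 8

Answer: 8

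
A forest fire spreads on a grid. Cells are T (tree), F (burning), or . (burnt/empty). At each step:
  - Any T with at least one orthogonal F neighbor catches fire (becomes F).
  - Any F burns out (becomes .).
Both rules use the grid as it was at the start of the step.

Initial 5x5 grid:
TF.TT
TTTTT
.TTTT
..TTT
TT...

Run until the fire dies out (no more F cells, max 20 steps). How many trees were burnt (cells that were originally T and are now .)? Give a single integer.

Answer: 15

Derivation:
Step 1: +2 fires, +1 burnt (F count now 2)
Step 2: +3 fires, +2 burnt (F count now 3)
Step 3: +2 fires, +3 burnt (F count now 2)
Step 4: +4 fires, +2 burnt (F count now 4)
Step 5: +3 fires, +4 burnt (F count now 3)
Step 6: +1 fires, +3 burnt (F count now 1)
Step 7: +0 fires, +1 burnt (F count now 0)
Fire out after step 7
Initially T: 17, now '.': 23
Total burnt (originally-T cells now '.'): 15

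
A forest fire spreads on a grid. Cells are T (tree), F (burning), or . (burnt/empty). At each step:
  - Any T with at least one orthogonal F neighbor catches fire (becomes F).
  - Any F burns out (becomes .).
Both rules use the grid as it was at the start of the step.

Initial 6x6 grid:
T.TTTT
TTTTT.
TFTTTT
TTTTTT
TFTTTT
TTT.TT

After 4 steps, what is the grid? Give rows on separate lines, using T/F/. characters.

Step 1: 7 trees catch fire, 2 burn out
  T.TTTT
  TFTTT.
  F.FTTT
  TFTTTT
  F.FTTT
  TFT.TT
Step 2: 8 trees catch fire, 7 burn out
  T.TTTT
  F.FTT.
  ...FTT
  F.FTTT
  ...FTT
  F.F.TT
Step 3: 6 trees catch fire, 8 burn out
  F.FTTT
  ...FT.
  ....FT
  ...FTT
  ....FT
  ....TT
Step 4: 6 trees catch fire, 6 burn out
  ...FTT
  ....F.
  .....F
  ....FT
  .....F
  ....FT

...FTT
....F.
.....F
....FT
.....F
....FT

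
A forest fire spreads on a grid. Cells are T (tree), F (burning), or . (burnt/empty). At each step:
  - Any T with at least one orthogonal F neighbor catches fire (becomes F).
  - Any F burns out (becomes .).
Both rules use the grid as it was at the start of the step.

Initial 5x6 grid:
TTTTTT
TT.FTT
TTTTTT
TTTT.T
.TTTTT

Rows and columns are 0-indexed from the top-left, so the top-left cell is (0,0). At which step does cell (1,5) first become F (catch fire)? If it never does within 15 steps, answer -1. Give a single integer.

Step 1: cell (1,5)='T' (+3 fires, +1 burnt)
Step 2: cell (1,5)='F' (+6 fires, +3 burnt)
  -> target ignites at step 2
Step 3: cell (1,5)='.' (+6 fires, +6 burnt)
Step 4: cell (1,5)='.' (+7 fires, +6 burnt)
Step 5: cell (1,5)='.' (+4 fires, +7 burnt)
Step 6: cell (1,5)='.' (+0 fires, +4 burnt)
  fire out at step 6

2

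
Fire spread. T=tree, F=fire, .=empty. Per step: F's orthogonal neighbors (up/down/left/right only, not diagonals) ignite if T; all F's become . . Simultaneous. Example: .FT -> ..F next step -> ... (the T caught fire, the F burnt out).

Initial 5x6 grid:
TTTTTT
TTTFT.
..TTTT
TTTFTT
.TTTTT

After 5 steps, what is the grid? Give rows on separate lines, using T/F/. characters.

Step 1: 7 trees catch fire, 2 burn out
  TTTFTT
  TTF.F.
  ..TFTT
  TTF.FT
  .TTFTT
Step 2: 9 trees catch fire, 7 burn out
  TTF.FT
  TF....
  ..F.FT
  TF...F
  .TF.FT
Step 3: 7 trees catch fire, 9 burn out
  TF...F
  F.....
  .....F
  F.....
  .F...F
Step 4: 1 trees catch fire, 7 burn out
  F.....
  ......
  ......
  ......
  ......
Step 5: 0 trees catch fire, 1 burn out
  ......
  ......
  ......
  ......
  ......

......
......
......
......
......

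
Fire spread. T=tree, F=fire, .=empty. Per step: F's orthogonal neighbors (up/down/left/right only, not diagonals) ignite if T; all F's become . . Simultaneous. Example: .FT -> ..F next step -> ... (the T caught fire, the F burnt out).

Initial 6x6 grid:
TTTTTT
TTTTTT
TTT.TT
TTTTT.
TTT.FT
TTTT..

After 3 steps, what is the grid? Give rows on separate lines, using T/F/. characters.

Step 1: 2 trees catch fire, 1 burn out
  TTTTTT
  TTTTTT
  TTT.TT
  TTTTF.
  TTT..F
  TTTT..
Step 2: 2 trees catch fire, 2 burn out
  TTTTTT
  TTTTTT
  TTT.FT
  TTTF..
  TTT...
  TTTT..
Step 3: 3 trees catch fire, 2 burn out
  TTTTTT
  TTTTFT
  TTT..F
  TTF...
  TTT...
  TTTT..

TTTTTT
TTTTFT
TTT..F
TTF...
TTT...
TTTT..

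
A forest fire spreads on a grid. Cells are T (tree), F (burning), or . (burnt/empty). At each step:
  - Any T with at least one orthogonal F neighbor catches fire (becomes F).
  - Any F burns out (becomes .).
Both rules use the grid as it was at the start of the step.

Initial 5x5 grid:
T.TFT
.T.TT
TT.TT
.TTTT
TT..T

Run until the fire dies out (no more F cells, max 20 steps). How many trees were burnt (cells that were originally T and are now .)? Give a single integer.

Step 1: +3 fires, +1 burnt (F count now 3)
Step 2: +2 fires, +3 burnt (F count now 2)
Step 3: +2 fires, +2 burnt (F count now 2)
Step 4: +2 fires, +2 burnt (F count now 2)
Step 5: +2 fires, +2 burnt (F count now 2)
Step 6: +2 fires, +2 burnt (F count now 2)
Step 7: +3 fires, +2 burnt (F count now 3)
Step 8: +0 fires, +3 burnt (F count now 0)
Fire out after step 8
Initially T: 17, now '.': 24
Total burnt (originally-T cells now '.'): 16

Answer: 16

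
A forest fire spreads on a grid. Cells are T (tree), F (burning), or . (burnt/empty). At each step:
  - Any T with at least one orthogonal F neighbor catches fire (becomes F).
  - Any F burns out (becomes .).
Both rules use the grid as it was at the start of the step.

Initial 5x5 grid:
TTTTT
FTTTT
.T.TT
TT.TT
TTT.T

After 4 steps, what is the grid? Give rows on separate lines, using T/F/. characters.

Step 1: 2 trees catch fire, 1 burn out
  FTTTT
  .FTTT
  .T.TT
  TT.TT
  TTT.T
Step 2: 3 trees catch fire, 2 burn out
  .FTTT
  ..FTT
  .F.TT
  TT.TT
  TTT.T
Step 3: 3 trees catch fire, 3 burn out
  ..FTT
  ...FT
  ...TT
  TF.TT
  TTT.T
Step 4: 5 trees catch fire, 3 burn out
  ...FT
  ....F
  ...FT
  F..TT
  TFT.T

...FT
....F
...FT
F..TT
TFT.T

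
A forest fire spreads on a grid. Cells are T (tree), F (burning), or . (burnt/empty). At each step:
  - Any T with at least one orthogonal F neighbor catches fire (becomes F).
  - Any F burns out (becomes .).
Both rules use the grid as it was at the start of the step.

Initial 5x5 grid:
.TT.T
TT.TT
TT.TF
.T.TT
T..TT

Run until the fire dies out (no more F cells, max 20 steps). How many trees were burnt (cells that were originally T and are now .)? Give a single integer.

Answer: 8

Derivation:
Step 1: +3 fires, +1 burnt (F count now 3)
Step 2: +4 fires, +3 burnt (F count now 4)
Step 3: +1 fires, +4 burnt (F count now 1)
Step 4: +0 fires, +1 burnt (F count now 0)
Fire out after step 4
Initially T: 16, now '.': 17
Total burnt (originally-T cells now '.'): 8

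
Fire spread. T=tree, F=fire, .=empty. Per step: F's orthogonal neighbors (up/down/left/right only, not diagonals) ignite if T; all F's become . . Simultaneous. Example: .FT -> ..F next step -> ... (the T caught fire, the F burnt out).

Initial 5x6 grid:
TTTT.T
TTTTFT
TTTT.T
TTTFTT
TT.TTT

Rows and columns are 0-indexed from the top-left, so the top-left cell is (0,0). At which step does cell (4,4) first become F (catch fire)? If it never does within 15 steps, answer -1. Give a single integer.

Step 1: cell (4,4)='T' (+6 fires, +2 burnt)
Step 2: cell (4,4)='F' (+8 fires, +6 burnt)
  -> target ignites at step 2
Step 3: cell (4,4)='.' (+6 fires, +8 burnt)
Step 4: cell (4,4)='.' (+4 fires, +6 burnt)
Step 5: cell (4,4)='.' (+1 fires, +4 burnt)
Step 6: cell (4,4)='.' (+0 fires, +1 burnt)
  fire out at step 6

2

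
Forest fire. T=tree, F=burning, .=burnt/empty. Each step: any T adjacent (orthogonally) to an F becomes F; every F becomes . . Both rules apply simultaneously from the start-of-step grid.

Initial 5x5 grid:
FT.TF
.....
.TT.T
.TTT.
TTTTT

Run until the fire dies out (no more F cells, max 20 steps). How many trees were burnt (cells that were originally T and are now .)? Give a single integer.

Answer: 2

Derivation:
Step 1: +2 fires, +2 burnt (F count now 2)
Step 2: +0 fires, +2 burnt (F count now 0)
Fire out after step 2
Initially T: 13, now '.': 14
Total burnt (originally-T cells now '.'): 2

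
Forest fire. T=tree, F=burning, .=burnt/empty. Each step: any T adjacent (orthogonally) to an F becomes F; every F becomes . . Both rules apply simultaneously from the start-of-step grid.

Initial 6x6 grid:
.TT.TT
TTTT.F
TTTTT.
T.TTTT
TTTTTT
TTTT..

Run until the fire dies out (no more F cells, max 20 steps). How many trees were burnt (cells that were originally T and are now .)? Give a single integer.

Answer: 2

Derivation:
Step 1: +1 fires, +1 burnt (F count now 1)
Step 2: +1 fires, +1 burnt (F count now 1)
Step 3: +0 fires, +1 burnt (F count now 0)
Fire out after step 3
Initially T: 28, now '.': 10
Total burnt (originally-T cells now '.'): 2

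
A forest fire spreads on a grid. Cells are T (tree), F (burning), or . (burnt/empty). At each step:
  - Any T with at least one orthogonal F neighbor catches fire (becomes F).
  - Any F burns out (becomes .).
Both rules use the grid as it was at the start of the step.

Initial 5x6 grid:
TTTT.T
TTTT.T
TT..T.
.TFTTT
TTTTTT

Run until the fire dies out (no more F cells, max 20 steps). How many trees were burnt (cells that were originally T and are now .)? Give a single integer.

Step 1: +3 fires, +1 burnt (F count now 3)
Step 2: +4 fires, +3 burnt (F count now 4)
Step 3: +6 fires, +4 burnt (F count now 6)
Step 4: +4 fires, +6 burnt (F count now 4)
Step 5: +3 fires, +4 burnt (F count now 3)
Step 6: +1 fires, +3 burnt (F count now 1)
Step 7: +0 fires, +1 burnt (F count now 0)
Fire out after step 7
Initially T: 23, now '.': 28
Total burnt (originally-T cells now '.'): 21

Answer: 21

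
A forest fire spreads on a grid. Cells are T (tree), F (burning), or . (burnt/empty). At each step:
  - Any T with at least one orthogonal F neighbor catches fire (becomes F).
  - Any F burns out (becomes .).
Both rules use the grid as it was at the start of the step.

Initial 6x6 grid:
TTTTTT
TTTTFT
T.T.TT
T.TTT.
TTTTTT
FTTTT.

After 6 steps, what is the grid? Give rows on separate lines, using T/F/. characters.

Step 1: 6 trees catch fire, 2 burn out
  TTTTFT
  TTTF.F
  T.T.FT
  T.TTT.
  FTTTTT
  .FTTT.
Step 2: 8 trees catch fire, 6 burn out
  TTTF.F
  TTF...
  T.T..F
  F.TTF.
  .FTTTT
  ..FTT.
Step 3: 8 trees catch fire, 8 burn out
  TTF...
  TF....
  F.F...
  ..TF..
  ..FTFT
  ...FT.
Step 4: 6 trees catch fire, 8 burn out
  TF....
  F.....
  ......
  ..F...
  ...F.F
  ....F.
Step 5: 1 trees catch fire, 6 burn out
  F.....
  ......
  ......
  ......
  ......
  ......
Step 6: 0 trees catch fire, 1 burn out
  ......
  ......
  ......
  ......
  ......
  ......

......
......
......
......
......
......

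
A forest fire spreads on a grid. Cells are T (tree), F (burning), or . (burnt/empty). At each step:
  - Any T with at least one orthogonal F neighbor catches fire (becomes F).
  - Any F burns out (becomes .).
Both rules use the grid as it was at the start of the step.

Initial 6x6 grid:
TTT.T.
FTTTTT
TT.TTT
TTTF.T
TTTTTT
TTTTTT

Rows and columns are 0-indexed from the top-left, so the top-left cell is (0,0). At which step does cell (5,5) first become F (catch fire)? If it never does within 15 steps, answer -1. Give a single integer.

Step 1: cell (5,5)='T' (+6 fires, +2 burnt)
Step 2: cell (5,5)='T' (+10 fires, +6 burnt)
Step 3: cell (5,5)='T' (+8 fires, +10 burnt)
Step 4: cell (5,5)='F' (+6 fires, +8 burnt)
  -> target ignites at step 4
Step 5: cell (5,5)='.' (+0 fires, +6 burnt)
  fire out at step 5

4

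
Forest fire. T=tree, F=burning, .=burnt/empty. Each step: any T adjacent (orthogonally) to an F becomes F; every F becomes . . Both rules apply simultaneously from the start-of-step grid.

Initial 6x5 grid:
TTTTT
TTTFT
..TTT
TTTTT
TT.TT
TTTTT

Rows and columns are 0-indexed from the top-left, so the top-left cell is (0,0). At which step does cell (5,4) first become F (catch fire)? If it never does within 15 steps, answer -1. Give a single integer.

Step 1: cell (5,4)='T' (+4 fires, +1 burnt)
Step 2: cell (5,4)='T' (+6 fires, +4 burnt)
Step 3: cell (5,4)='T' (+5 fires, +6 burnt)
Step 4: cell (5,4)='T' (+4 fires, +5 burnt)
Step 5: cell (5,4)='F' (+4 fires, +4 burnt)
  -> target ignites at step 5
Step 6: cell (5,4)='.' (+2 fires, +4 burnt)
Step 7: cell (5,4)='.' (+1 fires, +2 burnt)
Step 8: cell (5,4)='.' (+0 fires, +1 burnt)
  fire out at step 8

5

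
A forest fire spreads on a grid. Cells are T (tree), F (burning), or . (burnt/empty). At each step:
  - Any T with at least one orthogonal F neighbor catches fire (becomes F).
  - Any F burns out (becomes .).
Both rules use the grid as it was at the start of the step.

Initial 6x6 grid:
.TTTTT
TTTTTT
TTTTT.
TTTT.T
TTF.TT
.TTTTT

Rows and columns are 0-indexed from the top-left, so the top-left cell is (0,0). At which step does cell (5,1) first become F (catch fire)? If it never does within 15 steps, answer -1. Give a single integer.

Step 1: cell (5,1)='T' (+3 fires, +1 burnt)
Step 2: cell (5,1)='F' (+6 fires, +3 burnt)
  -> target ignites at step 2
Step 3: cell (5,1)='.' (+5 fires, +6 burnt)
Step 4: cell (5,1)='.' (+7 fires, +5 burnt)
Step 5: cell (5,1)='.' (+5 fires, +7 burnt)
Step 6: cell (5,1)='.' (+3 fires, +5 burnt)
Step 7: cell (5,1)='.' (+1 fires, +3 burnt)
Step 8: cell (5,1)='.' (+0 fires, +1 burnt)
  fire out at step 8

2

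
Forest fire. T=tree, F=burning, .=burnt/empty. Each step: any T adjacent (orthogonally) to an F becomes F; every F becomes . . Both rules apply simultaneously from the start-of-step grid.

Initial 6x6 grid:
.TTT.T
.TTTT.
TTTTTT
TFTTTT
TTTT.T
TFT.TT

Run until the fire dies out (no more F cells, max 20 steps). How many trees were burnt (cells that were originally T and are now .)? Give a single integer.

Step 1: +6 fires, +2 burnt (F count now 6)
Step 2: +6 fires, +6 burnt (F count now 6)
Step 3: +5 fires, +6 burnt (F count now 5)
Step 4: +4 fires, +5 burnt (F count now 4)
Step 5: +4 fires, +4 burnt (F count now 4)
Step 6: +1 fires, +4 burnt (F count now 1)
Step 7: +1 fires, +1 burnt (F count now 1)
Step 8: +0 fires, +1 burnt (F count now 0)
Fire out after step 8
Initially T: 28, now '.': 35
Total burnt (originally-T cells now '.'): 27

Answer: 27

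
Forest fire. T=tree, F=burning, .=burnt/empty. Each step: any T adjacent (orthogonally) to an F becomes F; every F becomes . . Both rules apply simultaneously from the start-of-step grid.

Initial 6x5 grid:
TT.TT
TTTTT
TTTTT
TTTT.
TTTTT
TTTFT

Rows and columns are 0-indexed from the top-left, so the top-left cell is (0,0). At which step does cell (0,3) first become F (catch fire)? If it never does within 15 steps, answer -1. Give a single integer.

Step 1: cell (0,3)='T' (+3 fires, +1 burnt)
Step 2: cell (0,3)='T' (+4 fires, +3 burnt)
Step 3: cell (0,3)='T' (+4 fires, +4 burnt)
Step 4: cell (0,3)='T' (+5 fires, +4 burnt)
Step 5: cell (0,3)='F' (+5 fires, +5 burnt)
  -> target ignites at step 5
Step 6: cell (0,3)='.' (+3 fires, +5 burnt)
Step 7: cell (0,3)='.' (+2 fires, +3 burnt)
Step 8: cell (0,3)='.' (+1 fires, +2 burnt)
Step 9: cell (0,3)='.' (+0 fires, +1 burnt)
  fire out at step 9

5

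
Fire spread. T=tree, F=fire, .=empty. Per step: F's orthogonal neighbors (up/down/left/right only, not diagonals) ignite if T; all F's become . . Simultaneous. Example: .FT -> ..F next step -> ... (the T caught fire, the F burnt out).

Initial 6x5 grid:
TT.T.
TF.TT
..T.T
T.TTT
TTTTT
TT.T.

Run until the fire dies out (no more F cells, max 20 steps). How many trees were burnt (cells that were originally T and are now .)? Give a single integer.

Answer: 3

Derivation:
Step 1: +2 fires, +1 burnt (F count now 2)
Step 2: +1 fires, +2 burnt (F count now 1)
Step 3: +0 fires, +1 burnt (F count now 0)
Fire out after step 3
Initially T: 20, now '.': 13
Total burnt (originally-T cells now '.'): 3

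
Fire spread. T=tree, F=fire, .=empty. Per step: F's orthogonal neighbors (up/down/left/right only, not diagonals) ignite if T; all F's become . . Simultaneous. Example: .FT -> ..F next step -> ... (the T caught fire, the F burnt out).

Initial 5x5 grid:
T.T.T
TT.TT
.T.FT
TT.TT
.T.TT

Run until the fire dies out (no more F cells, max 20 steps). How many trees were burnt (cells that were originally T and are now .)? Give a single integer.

Answer: 8

Derivation:
Step 1: +3 fires, +1 burnt (F count now 3)
Step 2: +3 fires, +3 burnt (F count now 3)
Step 3: +2 fires, +3 burnt (F count now 2)
Step 4: +0 fires, +2 burnt (F count now 0)
Fire out after step 4
Initially T: 16, now '.': 17
Total burnt (originally-T cells now '.'): 8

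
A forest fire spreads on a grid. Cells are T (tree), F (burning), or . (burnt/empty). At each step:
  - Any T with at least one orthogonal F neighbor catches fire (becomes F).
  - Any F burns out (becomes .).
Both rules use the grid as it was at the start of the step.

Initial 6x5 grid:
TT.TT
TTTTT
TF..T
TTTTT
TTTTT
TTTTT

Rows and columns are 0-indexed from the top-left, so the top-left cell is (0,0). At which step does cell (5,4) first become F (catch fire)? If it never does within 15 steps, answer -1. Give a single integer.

Step 1: cell (5,4)='T' (+3 fires, +1 burnt)
Step 2: cell (5,4)='T' (+6 fires, +3 burnt)
Step 3: cell (5,4)='T' (+6 fires, +6 burnt)
Step 4: cell (5,4)='T' (+6 fires, +6 burnt)
Step 5: cell (5,4)='T' (+4 fires, +6 burnt)
Step 6: cell (5,4)='F' (+1 fires, +4 burnt)
  -> target ignites at step 6
Step 7: cell (5,4)='.' (+0 fires, +1 burnt)
  fire out at step 7

6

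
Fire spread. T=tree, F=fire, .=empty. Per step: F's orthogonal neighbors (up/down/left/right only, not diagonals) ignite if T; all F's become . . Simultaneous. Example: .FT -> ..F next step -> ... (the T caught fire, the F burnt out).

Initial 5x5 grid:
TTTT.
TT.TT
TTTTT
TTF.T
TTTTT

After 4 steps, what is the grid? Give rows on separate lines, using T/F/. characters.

Step 1: 3 trees catch fire, 1 burn out
  TTTT.
  TT.TT
  TTFTT
  TF..T
  TTFTT
Step 2: 5 trees catch fire, 3 burn out
  TTTT.
  TT.TT
  TF.FT
  F...T
  TF.FT
Step 3: 6 trees catch fire, 5 burn out
  TTTT.
  TF.FT
  F...F
  ....T
  F...F
Step 4: 5 trees catch fire, 6 burn out
  TFTF.
  F...F
  .....
  ....F
  .....

TFTF.
F...F
.....
....F
.....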